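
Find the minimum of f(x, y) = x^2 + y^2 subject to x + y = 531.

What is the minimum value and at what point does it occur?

Substitute y = 531 - x into f(x,y) = x^2 + y^2:
g(x) = x^2 + (531 - x)^2 = 2x^2 - 1062x + 281961
g'(x) = 4x - 1062 = 0  =>  x = 531/2
y = 531 - 531/2 = 531/2
Minimum value = (531/2)^2 + (531/2)^2 = 281961/2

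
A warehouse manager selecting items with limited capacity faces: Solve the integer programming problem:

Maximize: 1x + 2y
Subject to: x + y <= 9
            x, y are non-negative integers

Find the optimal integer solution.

Objective: 1x + 2y, constraint: x + y <= 9
Coefficient of y is 2 > coefficient of x is 1, so allocate the entire budget to y.
Optimal: x = 0, y = 9, value = 18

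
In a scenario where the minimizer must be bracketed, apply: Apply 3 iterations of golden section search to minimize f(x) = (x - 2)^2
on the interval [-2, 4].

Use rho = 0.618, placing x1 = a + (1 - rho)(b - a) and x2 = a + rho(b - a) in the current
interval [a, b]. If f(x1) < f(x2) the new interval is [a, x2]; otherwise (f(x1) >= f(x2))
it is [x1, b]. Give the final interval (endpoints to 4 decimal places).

Golden section search for min of f(x) = (x - 2)^2 on [-2, 4].
Each step: x1 = a + (1 - rho)(b - a), x2 = a + rho(b - a); if f(x1) < f(x2) keep [a, x2], otherwise keep [x1, b].
Step 1: [-2.0000, 4.0000], x1=0.2920 (f=2.9173), x2=1.7080 (f=0.0853); f(x1) > f(x2) => keep [0.2920, 4.0000]
Step 2: [0.2920, 4.0000], x1=1.7085 (f=0.0850), x2=2.5835 (f=0.3405); f(x1) < f(x2) => keep [0.2920, 2.5835]
Step 3: [0.2920, 2.5835], x1=1.1674 (f=0.6933), x2=1.7082 (f=0.0852); f(x1) > f(x2) => keep [1.1674, 2.5835]
Final interval: [1.1674, 2.5835]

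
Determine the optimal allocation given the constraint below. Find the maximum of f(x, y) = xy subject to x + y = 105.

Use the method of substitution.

Substitute y = 105 - x into f(x,y) = xy:
g(x) = x(105 - x) = 105x - x^2
g'(x) = 105 - 2x = 0  =>  x = 105/2
y = 105 - 105/2 = 105/2
Maximum value = (105/2) * (105/2) = 11025/4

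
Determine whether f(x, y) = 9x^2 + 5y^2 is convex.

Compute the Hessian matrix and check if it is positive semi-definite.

f(x,y) = 9x^2 + 5y^2
Hessian H = [[18, 0], [0, 10]]
trace(H) = 28, det(H) = 180
Eigenvalues: (28 +/- sqrt(64)) / 2 = 18, 10
Since both eigenvalues > 0, f is convex.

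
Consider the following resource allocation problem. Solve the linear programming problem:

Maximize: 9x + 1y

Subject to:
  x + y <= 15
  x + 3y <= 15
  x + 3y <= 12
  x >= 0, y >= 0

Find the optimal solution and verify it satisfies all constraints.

Feasible vertices: (0, 0), (0, 4), (12, 0)
Objective 9x + 1y at each vertex:
  (0, 0): 0
  (0, 4): 4
  (12, 0): 108
Maximum is 108 at (12, 0).
Verify constraints at (x, y) = (12, 0):
  1*12 + 1*0 = 12 <= 15
  1*12 + 3*0 = 12 <= 15
  1*12 + 3*0 = 12 <= 12 (active)
  x = 12 >= 0, y = 0 >= 0. All constraints satisfied.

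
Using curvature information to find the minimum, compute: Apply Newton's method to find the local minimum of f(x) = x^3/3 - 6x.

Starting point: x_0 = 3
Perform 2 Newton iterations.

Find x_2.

f(x) = x^3/3 - 6x
f'(x) = x^2 - 6, f''(x) = 2x
Newton update: x_{n+1} = x_n - (x_n^2 - 6)/(2*x_n)
Step 1: x_0 = 3, f'=3, f''=6, x_1 = 5/2
Step 2: x_1 = 5/2, f'=1/4, f''=5, x_2 = 49/20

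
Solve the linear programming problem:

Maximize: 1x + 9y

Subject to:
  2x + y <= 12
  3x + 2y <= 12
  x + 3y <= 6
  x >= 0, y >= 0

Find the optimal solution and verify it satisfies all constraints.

Feasible vertices: (0, 0), (0, 2), (24/7, 6/7), (4, 0)
Objective 1x + 9y at each vertex:
  (0, 0): 0
  (0, 2): 18
  (24/7, 6/7): 78/7
  (4, 0): 4
Maximum is 18 at (0, 2).
Verify constraints at (x, y) = (0, 2):
  2*0 + 1*2 = 2 <= 12
  3*0 + 2*2 = 4 <= 12
  1*0 + 3*2 = 6 <= 6 (active)
  x = 0 >= 0, y = 2 >= 0. All constraints satisfied.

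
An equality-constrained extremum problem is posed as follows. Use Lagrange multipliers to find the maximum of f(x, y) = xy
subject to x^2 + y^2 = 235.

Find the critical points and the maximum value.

Lagrange conditions: y = 2*lambda*x and x = 2*lambda*y
If x = 0 then y = 0, violating the constraint, so x, y != 0.
Dividing: y/x = x/y => x^2 = y^2 => y = x or y = -x
Constraint: 2x^2 = 235 => x^2 = 235/2 => x = +/-sqrt(235/2)
Critical points: (sqrt(235/2), sqrt(235/2)), (-sqrt(235/2), -sqrt(235/2)), (sqrt(235/2), -sqrt(235/2)), (-sqrt(235/2), sqrt(235/2))
  y = x:  xy = x^2 = 235/2  at (sqrt(235/2), sqrt(235/2)) and (-sqrt(235/2), -sqrt(235/2))
  y = -x: xy = -x^2 = -235/2 at (sqrt(235/2), -sqrt(235/2)) and (-sqrt(235/2), sqrt(235/2))
Maximum xy = 235/2 at (sqrt(235/2), sqrt(235/2)) and (-sqrt(235/2), -sqrt(235/2))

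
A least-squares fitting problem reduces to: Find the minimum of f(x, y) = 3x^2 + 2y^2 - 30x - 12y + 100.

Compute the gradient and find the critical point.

f(x,y) = 3x^2 + 2y^2 - 30x - 12y + 100
df/dx = 6x + (-30) = 0  =>  x = 5
df/dy = 4y + (-12) = 0  =>  y = 3
f(5, 3) = 3*(5)^2 + 2*(3)^2 + -30*(5) + -12*(3) + 100 = 7
Hessian is diagonal with entries 6, 4 > 0, so this is a minimum.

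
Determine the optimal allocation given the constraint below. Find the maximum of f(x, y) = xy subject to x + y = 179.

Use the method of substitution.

Substitute y = 179 - x into f(x,y) = xy:
g(x) = x(179 - x) = 179x - x^2
g'(x) = 179 - 2x = 0  =>  x = 179/2
y = 179 - 179/2 = 179/2
Maximum value = (179/2) * (179/2) = 32041/4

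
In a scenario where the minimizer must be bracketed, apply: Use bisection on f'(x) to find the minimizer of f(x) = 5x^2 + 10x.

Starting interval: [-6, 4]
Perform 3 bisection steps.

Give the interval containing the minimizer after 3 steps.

Finding critical point of f(x) = 5x^2 + 10x using bisection on f'(x) = 10x + 10.
f'(x) = 0 when x = -1.
Starting interval: [-6, 4]
Step 1: mid = -1, f'(mid) = 0, new interval = [-1, -1]
Step 2: mid = -1, f'(mid) = 0, new interval = [-1, -1]
Step 3: mid = -1, f'(mid) = 0, new interval = [-1, -1]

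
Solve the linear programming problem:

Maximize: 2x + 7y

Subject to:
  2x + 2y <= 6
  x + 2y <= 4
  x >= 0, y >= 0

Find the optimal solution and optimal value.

Feasible vertices: (0, 0), (0, 2), (2, 1), (3, 0)
Objective 2x + 7y at each:
  (0, 0): 0
  (0, 2): 14
  (2, 1): 11
  (3, 0): 6
Maximum is 14 at (0, 2).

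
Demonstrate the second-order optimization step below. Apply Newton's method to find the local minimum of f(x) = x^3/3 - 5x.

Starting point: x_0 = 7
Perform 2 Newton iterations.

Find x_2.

f(x) = x^3/3 - 5x
f'(x) = x^2 - 5, f''(x) = 2x
Newton update: x_{n+1} = x_n - (x_n^2 - 5)/(2*x_n)
Step 1: x_0 = 7, f'=44, f''=14, x_1 = 27/7
Step 2: x_1 = 27/7, f'=484/49, f''=54/7, x_2 = 487/189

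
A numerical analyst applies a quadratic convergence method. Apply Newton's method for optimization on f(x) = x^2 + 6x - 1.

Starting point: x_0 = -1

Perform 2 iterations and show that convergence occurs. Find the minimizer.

f(x) = x^2 + 6x - 1, f'(x) = 2x + (6), f''(x) = 2
Step 1: f'(-1) = 4, x_1 = -1 - 4/2 = -3
Step 2: f'(-3) = 0, x_2 = -3 (converged)
Newton's method converges in 1 step for quadratics.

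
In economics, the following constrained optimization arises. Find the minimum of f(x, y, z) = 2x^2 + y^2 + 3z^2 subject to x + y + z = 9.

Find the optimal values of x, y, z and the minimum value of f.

Using Lagrange multipliers on f = 2x^2 + y^2 + 3z^2 with constraint x + y + z = 9:
Conditions: 2*2*x = lambda, 2*1*y = lambda, 2*3*z = lambda
So x = lambda/4, y = lambda/2, z = lambda/6
Substituting into constraint: lambda * (11/12) = 9
lambda = 108/11
x = 27/11, y = 54/11, z = 18/11
Minimum value = 486/11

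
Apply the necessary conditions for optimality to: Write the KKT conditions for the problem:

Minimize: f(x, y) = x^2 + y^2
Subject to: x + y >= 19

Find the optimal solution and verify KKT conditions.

KKT conditions for min x^2 + y^2 s.t. x + y >= 19:
Stationarity: 2x = mu, 2y = mu
So x = y = mu/2.
Complementary slackness: mu*(x + y - 19) = 0
Primal feasibility: x + y >= 19; dual feasibility: mu >= 0
If mu = 0 then x = y = 0, but 0 + 0 < 19 is infeasible, so the constraint is active.
Constraint active: x + y = 2*(mu/2) = 19 => mu = 19
x = y = 19/2, f = 361/2
Verify: stationarity 2*(19/2) = 19 = mu; primal 19/2 + 19/2 = 19 >= 19; dual mu = 19 >= 0; complementary slackness 19*(19 - 19) = 0. All KKT conditions hold.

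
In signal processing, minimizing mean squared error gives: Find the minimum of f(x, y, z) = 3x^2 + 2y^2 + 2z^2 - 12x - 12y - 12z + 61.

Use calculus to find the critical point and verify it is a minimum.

f(x,y,z) = 3x^2 + 2y^2 + 2z^2 - 12x - 12y - 12z + 61
df/dx = 6x + (-12) = 0 => x = 2
df/dy = 4y + (-12) = 0 => y = 3
df/dz = 4z + (-12) = 0 => z = 3
f(2,3,3) = 3*(2)^2 + 2*(3)^2 + 2*(3)^2 + -12*(2) + -12*(3) + -12*(3) + 61 = 13
Hessian is diagonal with entries 6, 4, 4 > 0, confirmed minimum.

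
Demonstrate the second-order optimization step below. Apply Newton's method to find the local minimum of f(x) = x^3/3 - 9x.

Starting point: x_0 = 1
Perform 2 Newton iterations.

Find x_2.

f(x) = x^3/3 - 9x
f'(x) = x^2 - 9, f''(x) = 2x
Newton update: x_{n+1} = x_n - (x_n^2 - 9)/(2*x_n)
Step 1: x_0 = 1, f'=-8, f''=2, x_1 = 5
Step 2: x_1 = 5, f'=16, f''=10, x_2 = 17/5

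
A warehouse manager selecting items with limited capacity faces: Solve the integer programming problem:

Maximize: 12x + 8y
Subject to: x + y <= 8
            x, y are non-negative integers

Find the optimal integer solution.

Objective: 12x + 8y, constraint: x + y <= 8
Coefficient of x is 12 >= coefficient of y is 8, so allocate the entire budget to x.
Optimal: x = 8, y = 0, value = 96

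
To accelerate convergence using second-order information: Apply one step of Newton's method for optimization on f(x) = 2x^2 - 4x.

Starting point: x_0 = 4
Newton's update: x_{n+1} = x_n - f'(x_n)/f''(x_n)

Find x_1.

f(x) = 2x^2 - 4x
f'(x) = 4x + (-4), f''(x) = 4
Newton step: x_1 = x_0 - f'(x_0)/f''(x_0)
f'(4) = 12
x_1 = 4 - 12/4 = 1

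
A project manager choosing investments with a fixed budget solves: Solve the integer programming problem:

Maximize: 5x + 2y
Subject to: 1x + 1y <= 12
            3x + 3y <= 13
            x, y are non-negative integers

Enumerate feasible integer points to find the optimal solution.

Constraint 1: 1x + 1y <= 12
Constraint 2: 3x + 3y <= 13
Feasible x range (need y >= 0): 0 <= x <= min(12/1, 13/3) => x in {0, ..., 4}.
Enumerate feasible integer points row by row (the coefficient of y is 2 > 0, so for each x the largest feasible y gives the best value):
  x = 0: y <= min((12 - 1*0)/1, (13 - 3*0)/3) => y in {0, ..., 4}; best 5*0 + 2*4 = 8
  x = 1: y <= min((12 - 1*1)/1, (13 - 3*1)/3) => y in {0, ..., 3}; best 5*1 + 2*3 = 11
  x = 2: y <= min((12 - 1*2)/1, (13 - 3*2)/3) => y in {0, ..., 2}; best 5*2 + 2*2 = 14
  x = 3: y <= min((12 - 1*3)/1, (13 - 3*3)/3) => y in {0, ..., 1}; best 5*3 + 2*1 = 17
  x = 4: y <= min((12 - 1*4)/1, (13 - 3*4)/3) => y in {0}; best 5*4 + 2*0 = 20
The maximum 5x + 2y = 20 is achieved at x = 4, y = 0.
Check: 1*4 + 1*0 = 4 <= 12 and 3*4 + 3*0 = 12 <= 13.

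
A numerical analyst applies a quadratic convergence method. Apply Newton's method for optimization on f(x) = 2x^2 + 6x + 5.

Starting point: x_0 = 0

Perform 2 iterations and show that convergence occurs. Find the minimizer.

f(x) = 2x^2 + 6x + 5, f'(x) = 4x + (6), f''(x) = 4
Step 1: f'(0) = 6, x_1 = 0 - 6/4 = -3/2
Step 2: f'(-3/2) = 0, x_2 = -3/2 (converged)
Newton's method converges in 1 step for quadratics.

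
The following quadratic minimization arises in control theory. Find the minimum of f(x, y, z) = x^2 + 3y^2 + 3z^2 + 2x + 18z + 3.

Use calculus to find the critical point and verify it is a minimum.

f(x,y,z) = x^2 + 3y^2 + 3z^2 + 2x + 18z + 3
df/dx = 2x + (2) = 0 => x = -1
df/dy = 6y + (0) = 0 => y = 0
df/dz = 6z + (18) = 0 => z = -3
f(-1,0,-3) = 1*(-1)^2 + 3*(0)^2 + 3*(-3)^2 + 2*(-1) + 18*(-3) + 3 = -25
Hessian is diagonal with entries 2, 6, 6 > 0, confirmed minimum.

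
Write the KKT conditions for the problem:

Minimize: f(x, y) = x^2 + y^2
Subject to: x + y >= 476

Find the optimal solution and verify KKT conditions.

KKT conditions for min x^2 + y^2 s.t. x + y >= 476:
Stationarity: 2x = mu, 2y = mu
So x = y = mu/2.
Complementary slackness: mu*(x + y - 476) = 0
Primal feasibility: x + y >= 476; dual feasibility: mu >= 0
If mu = 0 then x = y = 0, but 0 + 0 < 476 is infeasible, so the constraint is active.
Constraint active: x + y = 2*(mu/2) = 476 => mu = 476
x = y = 238, f = 113288
Verify: stationarity 2*238 = 476 = mu; primal 238 + 238 = 476 >= 476; dual mu = 476 >= 0; complementary slackness 476*(476 - 476) = 0. All KKT conditions hold.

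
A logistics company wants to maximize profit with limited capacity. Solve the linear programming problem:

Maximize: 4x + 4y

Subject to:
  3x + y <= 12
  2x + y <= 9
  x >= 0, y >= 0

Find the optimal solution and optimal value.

Feasible vertices: (0, 0), (0, 9), (3, 3), (4, 0)
Objective 4x + 4y at each:
  (0, 0): 0
  (0, 9): 36
  (3, 3): 24
  (4, 0): 16
Maximum is 36 at (0, 9).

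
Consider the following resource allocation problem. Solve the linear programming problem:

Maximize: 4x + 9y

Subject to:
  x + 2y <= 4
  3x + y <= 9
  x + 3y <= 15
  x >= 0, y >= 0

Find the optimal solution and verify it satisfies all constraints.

Feasible vertices: (0, 0), (0, 2), (14/5, 3/5), (3, 0)
Objective 4x + 9y at each vertex:
  (0, 0): 0
  (0, 2): 18
  (14/5, 3/5): 83/5
  (3, 0): 12
Maximum is 18 at (0, 2).
Verify constraints at (x, y) = (0, 2):
  1*0 + 2*2 = 4 <= 4 (active)
  3*0 + 1*2 = 2 <= 9
  1*0 + 3*2 = 6 <= 15
  x = 0 >= 0, y = 2 >= 0. All constraints satisfied.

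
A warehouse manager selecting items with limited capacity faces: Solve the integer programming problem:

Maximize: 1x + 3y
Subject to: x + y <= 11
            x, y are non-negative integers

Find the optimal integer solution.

Objective: 1x + 3y, constraint: x + y <= 11
Coefficient of y is 3 > coefficient of x is 1, so allocate the entire budget to y.
Optimal: x = 0, y = 11, value = 33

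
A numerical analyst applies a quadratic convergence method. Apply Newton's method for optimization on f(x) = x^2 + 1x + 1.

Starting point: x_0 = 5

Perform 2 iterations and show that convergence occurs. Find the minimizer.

f(x) = x^2 + 1x + 1, f'(x) = 2x + (1), f''(x) = 2
Step 1: f'(5) = 11, x_1 = 5 - 11/2 = -1/2
Step 2: f'(-1/2) = 0, x_2 = -1/2 (converged)
Newton's method converges in 1 step for quadratics.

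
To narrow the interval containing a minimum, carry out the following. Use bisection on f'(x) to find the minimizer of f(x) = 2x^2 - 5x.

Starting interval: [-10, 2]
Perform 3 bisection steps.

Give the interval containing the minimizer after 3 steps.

Finding critical point of f(x) = 2x^2 - 5x using bisection on f'(x) = 4x + -5.
f'(x) = 0 when x = 5/4.
Starting interval: [-10, 2]
Step 1: mid = -4, f'(mid) = -21, new interval = [-4, 2]
Step 2: mid = -1, f'(mid) = -9, new interval = [-1, 2]
Step 3: mid = 1/2, f'(mid) = -3, new interval = [1/2, 2]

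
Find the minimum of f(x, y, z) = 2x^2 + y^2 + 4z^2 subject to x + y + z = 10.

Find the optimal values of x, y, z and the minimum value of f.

Using Lagrange multipliers on f = 2x^2 + y^2 + 4z^2 with constraint x + y + z = 10:
Conditions: 2*2*x = lambda, 2*1*y = lambda, 2*4*z = lambda
So x = lambda/4, y = lambda/2, z = lambda/8
Substituting into constraint: lambda * (7/8) = 10
lambda = 80/7
x = 20/7, y = 40/7, z = 10/7
Minimum value = 400/7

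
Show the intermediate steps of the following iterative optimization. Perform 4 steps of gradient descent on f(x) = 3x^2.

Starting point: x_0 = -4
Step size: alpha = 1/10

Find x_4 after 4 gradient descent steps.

f(x) = 3x^2, f'(x) = 6x + (0)
Step 1: f'(-4) = -24, x_1 = -4 - 1/10 * -24 = -8/5
Step 2: f'(-8/5) = -48/5, x_2 = -8/5 - 1/10 * -48/5 = -16/25
Step 3: f'(-16/25) = -96/25, x_3 = -16/25 - 1/10 * -96/25 = -32/125
Step 4: f'(-32/125) = -192/125, x_4 = -32/125 - 1/10 * -192/125 = -64/625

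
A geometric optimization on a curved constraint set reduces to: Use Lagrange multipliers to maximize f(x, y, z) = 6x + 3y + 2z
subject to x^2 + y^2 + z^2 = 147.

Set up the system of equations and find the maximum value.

Lagrange conditions: 6 = 2*lambda*x, 3 = 2*lambda*y, 2 = 2*lambda*z
So x:6 = y:3 = z:2, i.e. x = 6t, y = 3t, z = 2t
Constraint: t^2*(6^2 + 3^2 + 2^2) = 147
  t^2 * 49 = 147  =>  t = sqrt(3)
Maximum = 6*6t + 3*3t + 2*2t = 49*sqrt(3) = sqrt(7203)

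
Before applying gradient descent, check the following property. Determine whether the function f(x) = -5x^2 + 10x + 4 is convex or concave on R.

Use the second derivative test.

f(x) = -5x^2 + 10x + 4
f'(x) = -10x + 10
f''(x) = -10
Since f''(x) = -10 < 0 for all x, f is concave on R.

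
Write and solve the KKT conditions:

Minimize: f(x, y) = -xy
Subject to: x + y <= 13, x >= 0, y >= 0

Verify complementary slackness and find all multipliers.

Problem: min -xy s.t. x + y <= 13 (multiplier lambda), x >= 0 (mu_x), y >= 0 (mu_y)
KKT stationarity: -y + lambda - mu_x = 0, -x + lambda - mu_y = 0, with lambda, mu_x, mu_y >= 0
Complementary slackness: lambda*(x + y - 13) = 0, mu_x*x = 0, mu_y*y = 0
If lambda = 0: y = -mu_x <= 0 and x = -mu_y <= 0 force x = y = 0 with f = 0; but x = y = 13/2 is feasible with f = -169/4 < 0, so this is not the minimum. Hence lambda > 0 and x + y = 13.
Try x > 0, y > 0 (so mu_x = mu_y = 0): y = lambda, x = lambda => x = y = lambda
x + y = 13 => 2*lambda = 13 => lambda = 13/2
x* = y* = 13/2 > 0, consistent with mu_x = mu_y = 0.
(Any feasible point with x = 0 or y = 0 has f = 0 > -169/4, so the minimum is not on those boundaries.)
min(-xy) = -169/4 (i.e. max xy = 169/4)
Multipliers: lambda = 13/2, mu_x = 0, mu_y = 0
Complementary slackness: lambda*(x + y - 13) = 13/2*(13/2 + 13/2 - 13) = 0, mu_x*x = 0*13/2 = 0, mu_y*y = 0*13/2 = 0. Satisfied.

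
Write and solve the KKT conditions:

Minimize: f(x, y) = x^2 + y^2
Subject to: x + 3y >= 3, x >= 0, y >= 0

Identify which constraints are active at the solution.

KKT conditions for min x^2 + y^2 s.t. 1x + 3y >= 3, x >= 0, y >= 0:
Stationarity: 2x = mu*1 + mu_x, 2y = mu*3 + mu_y, with mu, mu_x, mu_y >= 0
Complementary slackness: mu*(x + 3y - 3) = 0, mu_x*x = 0, mu_y*y = 0
(0, 0) is infeasible (1*0 + 3*0 < 3), so if mu = 0 stationarity would force x = mu_x/2 >= 0, y = mu_y/2 >= 0 with mu_x*x = mu_y*y = 0, i.e. x = y = 0: contradiction. Hence mu > 0 and x + 3y = 3 is active.
Try x > 0, y > 0 (so mu_x = mu_y = 0): x = 1*mu/2, y = 3*mu/2
Substitute: 1*(1*mu/2) + 3*(3*mu/2) = 3
  mu*10/2 = 3 => mu = 3/5
x* = 3/10 > 0, y* = 9/10 > 0, consistent with mu_x = mu_y = 0.
f is convex and the constraints are linear, so this KKT point is the global minimum.
f* = 9/10
Active constraints: x + 3y >= 3 (holds with equality, mu = 3/5 > 0); x >= 0 and y >= 0 are inactive (mu_x = mu_y = 0).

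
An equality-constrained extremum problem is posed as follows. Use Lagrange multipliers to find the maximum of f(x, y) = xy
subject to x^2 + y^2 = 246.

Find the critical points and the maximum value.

Lagrange conditions: y = 2*lambda*x and x = 2*lambda*y
If x = 0 then y = 0, violating the constraint, so x, y != 0.
Dividing: y/x = x/y => x^2 = y^2 => y = x or y = -x
Constraint: 2x^2 = 246 => x^2 = 123 => x = +/-sqrt(123)
Critical points: (sqrt(123), sqrt(123)), (-sqrt(123), -sqrt(123)), (sqrt(123), -sqrt(123)), (-sqrt(123), sqrt(123))
  y = x:  xy = x^2 = 123  at (sqrt(123), sqrt(123)) and (-sqrt(123), -sqrt(123))
  y = -x: xy = -x^2 = -123 at (sqrt(123), -sqrt(123)) and (-sqrt(123), sqrt(123))
Maximum xy = 123 at (sqrt(123), sqrt(123)) and (-sqrt(123), -sqrt(123))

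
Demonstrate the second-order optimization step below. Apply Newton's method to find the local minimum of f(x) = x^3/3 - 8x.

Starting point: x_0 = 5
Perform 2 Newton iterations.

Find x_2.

f(x) = x^3/3 - 8x
f'(x) = x^2 - 8, f''(x) = 2x
Newton update: x_{n+1} = x_n - (x_n^2 - 8)/(2*x_n)
Step 1: x_0 = 5, f'=17, f''=10, x_1 = 33/10
Step 2: x_1 = 33/10, f'=289/100, f''=33/5, x_2 = 1889/660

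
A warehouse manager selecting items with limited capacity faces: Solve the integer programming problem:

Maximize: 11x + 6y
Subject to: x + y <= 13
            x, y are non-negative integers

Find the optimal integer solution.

Objective: 11x + 6y, constraint: x + y <= 13
Coefficient of x is 11 >= coefficient of y is 6, so allocate the entire budget to x.
Optimal: x = 13, y = 0, value = 143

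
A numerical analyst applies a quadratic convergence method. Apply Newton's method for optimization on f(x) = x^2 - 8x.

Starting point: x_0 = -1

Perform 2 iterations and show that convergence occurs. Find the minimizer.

f(x) = x^2 - 8x, f'(x) = 2x + (-8), f''(x) = 2
Step 1: f'(-1) = -10, x_1 = -1 - -10/2 = 4
Step 2: f'(4) = 0, x_2 = 4 (converged)
Newton's method converges in 1 step for quadratics.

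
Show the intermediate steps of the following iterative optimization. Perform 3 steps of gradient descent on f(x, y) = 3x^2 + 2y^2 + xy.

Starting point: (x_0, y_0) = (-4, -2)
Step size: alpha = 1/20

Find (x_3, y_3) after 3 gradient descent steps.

f(x,y) = 3x^2 + 2y^2 + xy
grad_x = 6x + 1y, grad_y = 4y + 1x
Step 1: grad = (-26, -12), (-27/10, -7/5)
Step 2: grad = (-88/5, -83/10), (-91/50, -197/200)
Step 3: grad = (-2381/200, -144/25), (-4899/4000, -697/1000)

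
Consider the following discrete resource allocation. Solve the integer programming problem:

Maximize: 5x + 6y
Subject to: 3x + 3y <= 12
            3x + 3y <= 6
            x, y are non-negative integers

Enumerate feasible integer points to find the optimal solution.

Constraint 1: 3x + 3y <= 12
Constraint 2: 3x + 3y <= 6
Feasible x range (need y >= 0): 0 <= x <= min(12/3, 6/3) => x in {0, ..., 2}.
Enumerate feasible integer points row by row (the coefficient of y is 6 > 0, so for each x the largest feasible y gives the best value):
  x = 0: y <= min((12 - 3*0)/3, (6 - 3*0)/3) => y in {0, ..., 2}; best 5*0 + 6*2 = 12
  x = 1: y <= min((12 - 3*1)/3, (6 - 3*1)/3) => y in {0, ..., 1}; best 5*1 + 6*1 = 11
  x = 2: y <= min((12 - 3*2)/3, (6 - 3*2)/3) => y in {0}; best 5*2 + 6*0 = 10
The maximum 5x + 6y = 12 is achieved at x = 0, y = 2.
Check: 3*0 + 3*2 = 6 <= 12 and 3*0 + 3*2 = 6 <= 6.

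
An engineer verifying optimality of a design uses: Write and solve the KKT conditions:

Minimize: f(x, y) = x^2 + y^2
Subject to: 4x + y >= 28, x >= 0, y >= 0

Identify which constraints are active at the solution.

KKT conditions for min x^2 + y^2 s.t. 4x + 1y >= 28, x >= 0, y >= 0:
Stationarity: 2x = mu*4 + mu_x, 2y = mu*1 + mu_y, with mu, mu_x, mu_y >= 0
Complementary slackness: mu*(4x + y - 28) = 0, mu_x*x = 0, mu_y*y = 0
(0, 0) is infeasible (4*0 + 1*0 < 28), so if mu = 0 stationarity would force x = mu_x/2 >= 0, y = mu_y/2 >= 0 with mu_x*x = mu_y*y = 0, i.e. x = y = 0: contradiction. Hence mu > 0 and 4x + y = 28 is active.
Try x > 0, y > 0 (so mu_x = mu_y = 0): x = 4*mu/2, y = 1*mu/2
Substitute: 4*(4*mu/2) + 1*(1*mu/2) = 28
  mu*17/2 = 28 => mu = 56/17
x* = 112/17 > 0, y* = 28/17 > 0, consistent with mu_x = mu_y = 0.
f is convex and the constraints are linear, so this KKT point is the global minimum.
f* = 784/17
Active constraints: 4x + y >= 28 (holds with equality, mu = 56/17 > 0); x >= 0 and y >= 0 are inactive (mu_x = mu_y = 0).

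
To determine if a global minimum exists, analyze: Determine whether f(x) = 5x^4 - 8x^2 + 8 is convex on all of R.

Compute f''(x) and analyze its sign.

f(x) = 5x^4 - 8x^2 + 8
f'(x) = 20x^3 + -16x
f''(x) = 60x^2 + -16
f''(0) = -16 < 0, so not convex near x = 0
Therefore, f is not globally convex on R.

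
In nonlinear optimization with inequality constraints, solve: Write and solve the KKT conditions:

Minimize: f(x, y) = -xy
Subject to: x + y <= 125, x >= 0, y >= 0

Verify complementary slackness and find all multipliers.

Problem: min -xy s.t. x + y <= 125 (multiplier lambda), x >= 0 (mu_x), y >= 0 (mu_y)
KKT stationarity: -y + lambda - mu_x = 0, -x + lambda - mu_y = 0, with lambda, mu_x, mu_y >= 0
Complementary slackness: lambda*(x + y - 125) = 0, mu_x*x = 0, mu_y*y = 0
If lambda = 0: y = -mu_x <= 0 and x = -mu_y <= 0 force x = y = 0 with f = 0; but x = y = 125/2 is feasible with f = -15625/4 < 0, so this is not the minimum. Hence lambda > 0 and x + y = 125.
Try x > 0, y > 0 (so mu_x = mu_y = 0): y = lambda, x = lambda => x = y = lambda
x + y = 125 => 2*lambda = 125 => lambda = 125/2
x* = y* = 125/2 > 0, consistent with mu_x = mu_y = 0.
(Any feasible point with x = 0 or y = 0 has f = 0 > -15625/4, so the minimum is not on those boundaries.)
min(-xy) = -15625/4 (i.e. max xy = 15625/4)
Multipliers: lambda = 125/2, mu_x = 0, mu_y = 0
Complementary slackness: lambda*(x + y - 125) = 125/2*(125/2 + 125/2 - 125) = 0, mu_x*x = 0*125/2 = 0, mu_y*y = 0*125/2 = 0. Satisfied.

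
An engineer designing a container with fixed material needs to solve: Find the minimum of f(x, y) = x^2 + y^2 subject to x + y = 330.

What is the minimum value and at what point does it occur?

Substitute y = 330 - x into f(x,y) = x^2 + y^2:
g(x) = x^2 + (330 - x)^2 = 2x^2 - 660x + 108900
g'(x) = 4x - 660 = 0  =>  x = 165
y = 330 - 165 = 165
Minimum value = 165^2 + 165^2 = 54450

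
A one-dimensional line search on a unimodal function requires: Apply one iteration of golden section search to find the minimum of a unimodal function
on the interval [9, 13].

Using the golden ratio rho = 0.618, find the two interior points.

Golden section search on [9, 13].
Golden ratio rho = 0.618 (approx).
Interior points:
  x_1 = 9 + (1-0.618)*4 = 10.5280
  x_2 = 9 + 0.618*4 = 11.4720
Compare f(x_1) and f(x_2) to determine which subinterval to keep.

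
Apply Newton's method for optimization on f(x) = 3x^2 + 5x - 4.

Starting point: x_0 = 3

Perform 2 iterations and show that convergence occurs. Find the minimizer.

f(x) = 3x^2 + 5x - 4, f'(x) = 6x + (5), f''(x) = 6
Step 1: f'(3) = 23, x_1 = 3 - 23/6 = -5/6
Step 2: f'(-5/6) = 0, x_2 = -5/6 (converged)
Newton's method converges in 1 step for quadratics.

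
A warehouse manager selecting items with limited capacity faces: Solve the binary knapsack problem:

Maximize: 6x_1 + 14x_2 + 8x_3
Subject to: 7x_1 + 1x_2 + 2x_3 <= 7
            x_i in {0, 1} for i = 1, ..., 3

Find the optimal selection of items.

Items: item 1 (v=6, w=7), item 2 (v=14, w=1), item 3 (v=8, w=2)
Capacity: 7
Checking all 8 subsets (w = total weight, v = total value):
  {}: w = 0, v = 0
  {1}: w = 7, v = 6
  {2}: w = 1, v = 14
  {3}: w = 2, v = 8
  {1, 2}: w = 8 > 7, infeasible
  {1, 3}: w = 9 > 7, infeasible
  {2, 3}: w = 3, v = 22
  {1, 2, 3}: w = 10 > 7, infeasible
Best feasible subset: items [2, 3]
Total weight: 3 <= 7, total value: 22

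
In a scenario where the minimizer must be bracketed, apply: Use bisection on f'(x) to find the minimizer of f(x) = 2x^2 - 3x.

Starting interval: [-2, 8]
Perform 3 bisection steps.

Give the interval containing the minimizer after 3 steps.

Finding critical point of f(x) = 2x^2 - 3x using bisection on f'(x) = 4x + -3.
f'(x) = 0 when x = 3/4.
Starting interval: [-2, 8]
Step 1: mid = 3, f'(mid) = 9, new interval = [-2, 3]
Step 2: mid = 1/2, f'(mid) = -1, new interval = [1/2, 3]
Step 3: mid = 7/4, f'(mid) = 4, new interval = [1/2, 7/4]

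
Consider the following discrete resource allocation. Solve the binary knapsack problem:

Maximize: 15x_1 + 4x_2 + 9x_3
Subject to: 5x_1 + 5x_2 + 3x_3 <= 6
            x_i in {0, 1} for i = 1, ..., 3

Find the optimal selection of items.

Items: item 1 (v=15, w=5), item 2 (v=4, w=5), item 3 (v=9, w=3)
Capacity: 6
Checking all 8 subsets (w = total weight, v = total value):
  {}: w = 0, v = 0
  {1}: w = 5, v = 15
  {2}: w = 5, v = 4
  {3}: w = 3, v = 9
  {1, 2}: w = 10 > 6, infeasible
  {1, 3}: w = 8 > 6, infeasible
  {2, 3}: w = 8 > 6, infeasible
  {1, 2, 3}: w = 13 > 6, infeasible
Best feasible subset: items [1]
Total weight: 5 <= 6, total value: 15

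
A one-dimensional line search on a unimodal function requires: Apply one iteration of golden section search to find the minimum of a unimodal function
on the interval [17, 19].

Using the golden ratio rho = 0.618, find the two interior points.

Golden section search on [17, 19].
Golden ratio rho = 0.618 (approx).
Interior points:
  x_1 = 17 + (1-0.618)*2 = 17.7640
  x_2 = 17 + 0.618*2 = 18.2360
Compare f(x_1) and f(x_2) to determine which subinterval to keep.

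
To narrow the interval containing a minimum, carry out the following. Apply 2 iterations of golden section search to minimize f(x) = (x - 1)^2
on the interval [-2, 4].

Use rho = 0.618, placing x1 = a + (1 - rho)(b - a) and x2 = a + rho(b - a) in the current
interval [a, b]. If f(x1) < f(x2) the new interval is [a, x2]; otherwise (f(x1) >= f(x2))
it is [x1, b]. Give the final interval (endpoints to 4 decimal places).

Golden section search for min of f(x) = (x - 1)^2 on [-2, 4].
Each step: x1 = a + (1 - rho)(b - a), x2 = a + rho(b - a); if f(x1) < f(x2) keep [a, x2], otherwise keep [x1, b].
Step 1: [-2.0000, 4.0000], x1=0.2920 (f=0.5013), x2=1.7080 (f=0.5013); f(x1) = f(x2) (tie, not '<') => keep [0.2920, 4.0000]
Step 2: [0.2920, 4.0000], x1=1.7085 (f=0.5019), x2=2.5835 (f=2.5076); f(x1) < f(x2) => keep [0.2920, 2.5835]
Final interval: [0.2920, 2.5835]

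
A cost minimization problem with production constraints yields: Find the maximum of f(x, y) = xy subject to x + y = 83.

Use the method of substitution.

Substitute y = 83 - x into f(x,y) = xy:
g(x) = x(83 - x) = 83x - x^2
g'(x) = 83 - 2x = 0  =>  x = 83/2
y = 83 - 83/2 = 83/2
Maximum value = (83/2) * (83/2) = 6889/4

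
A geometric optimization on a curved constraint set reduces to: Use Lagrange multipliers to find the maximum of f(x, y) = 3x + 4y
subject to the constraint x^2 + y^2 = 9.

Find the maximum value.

Set up Lagrange conditions: grad f = lambda * grad g
  3 = 2*lambda*x
  4 = 2*lambda*y
From these: x/y = 3/4, so x = 3t, y = 4t for some t.
Substitute into constraint: (3t)^2 + (4t)^2 = 9
  t^2 * 25 = 9
  t = sqrt(9/25)
Maximum = 3*x + 4*y = (3^2 + 4^2)*t = 25 * sqrt(9/25) = 15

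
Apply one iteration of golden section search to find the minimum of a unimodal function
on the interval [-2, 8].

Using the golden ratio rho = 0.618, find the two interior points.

Golden section search on [-2, 8].
Golden ratio rho = 0.618 (approx).
Interior points:
  x_1 = -2 + (1-0.618)*10 = 1.8200
  x_2 = -2 + 0.618*10 = 4.1800
Compare f(x_1) and f(x_2) to determine which subinterval to keep.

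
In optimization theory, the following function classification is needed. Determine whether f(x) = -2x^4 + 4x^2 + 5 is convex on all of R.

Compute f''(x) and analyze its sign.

f(x) = -2x^4 + 4x^2 + 5
f'(x) = -8x^3 + 8x
f''(x) = -24x^2 + 8
f''(x) = -24x^2 + 8 -> -inf as |x| -> inf
Therefore, f is not globally convex on R.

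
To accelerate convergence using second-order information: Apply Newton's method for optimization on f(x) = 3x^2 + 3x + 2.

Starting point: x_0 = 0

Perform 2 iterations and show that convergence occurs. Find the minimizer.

f(x) = 3x^2 + 3x + 2, f'(x) = 6x + (3), f''(x) = 6
Step 1: f'(0) = 3, x_1 = 0 - 3/6 = -1/2
Step 2: f'(-1/2) = 0, x_2 = -1/2 (converged)
Newton's method converges in 1 step for quadratics.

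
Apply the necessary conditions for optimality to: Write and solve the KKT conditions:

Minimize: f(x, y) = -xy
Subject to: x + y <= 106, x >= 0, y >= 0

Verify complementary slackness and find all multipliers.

Problem: min -xy s.t. x + y <= 106 (multiplier lambda), x >= 0 (mu_x), y >= 0 (mu_y)
KKT stationarity: -y + lambda - mu_x = 0, -x + lambda - mu_y = 0, with lambda, mu_x, mu_y >= 0
Complementary slackness: lambda*(x + y - 106) = 0, mu_x*x = 0, mu_y*y = 0
If lambda = 0: y = -mu_x <= 0 and x = -mu_y <= 0 force x = y = 0 with f = 0; but x = y = 53 is feasible with f = -2809 < 0, so this is not the minimum. Hence lambda > 0 and x + y = 106.
Try x > 0, y > 0 (so mu_x = mu_y = 0): y = lambda, x = lambda => x = y = lambda
x + y = 106 => 2*lambda = 106 => lambda = 53
x* = y* = 53 > 0, consistent with mu_x = mu_y = 0.
(Any feasible point with x = 0 or y = 0 has f = 0 > -2809, so the minimum is not on those boundaries.)
min(-xy) = -2809 (i.e. max xy = 2809)
Multipliers: lambda = 53, mu_x = 0, mu_y = 0
Complementary slackness: lambda*(x + y - 106) = 53*(53 + 53 - 106) = 0, mu_x*x = 0*53 = 0, mu_y*y = 0*53 = 0. Satisfied.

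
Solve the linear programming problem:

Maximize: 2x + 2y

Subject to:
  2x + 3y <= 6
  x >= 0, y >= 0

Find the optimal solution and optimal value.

The feasible region has vertices at [(0, 0), (3, 0), (0, 2)].
Checking objective 2x + 2y at each vertex:
  (0, 0): 2*0 + 2*0 = 0
  (3, 0): 2*3 + 2*0 = 6
  (0, 2): 2*0 + 2*2 = 4
Maximum is 6 at (3, 0).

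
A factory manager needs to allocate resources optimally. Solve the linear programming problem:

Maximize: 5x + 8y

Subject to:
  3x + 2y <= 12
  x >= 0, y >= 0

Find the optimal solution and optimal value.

The feasible region has vertices at [(0, 0), (4, 0), (0, 6)].
Checking objective 5x + 8y at each vertex:
  (0, 0): 5*0 + 8*0 = 0
  (4, 0): 5*4 + 8*0 = 20
  (0, 6): 5*0 + 8*6 = 48
Maximum is 48 at (0, 6).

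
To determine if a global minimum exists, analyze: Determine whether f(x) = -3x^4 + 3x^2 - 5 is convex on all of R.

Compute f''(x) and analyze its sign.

f(x) = -3x^4 + 3x^2 - 5
f'(x) = -12x^3 + 6x
f''(x) = -36x^2 + 6
f''(x) = -36x^2 + 6 -> -inf as |x| -> inf
Therefore, f is not globally convex on R.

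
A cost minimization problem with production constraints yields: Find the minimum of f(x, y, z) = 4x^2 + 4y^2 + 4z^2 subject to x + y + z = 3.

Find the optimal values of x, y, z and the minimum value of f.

Using Lagrange multipliers on f = 4x^2 + 4y^2 + 4z^2 with constraint x + y + z = 3:
Conditions: 2*4*x = lambda, 2*4*y = lambda, 2*4*z = lambda
So x = lambda/8, y = lambda/8, z = lambda/8
Substituting into constraint: lambda * (3/8) = 3
lambda = 8
x = 1, y = 1, z = 1
Minimum value = 12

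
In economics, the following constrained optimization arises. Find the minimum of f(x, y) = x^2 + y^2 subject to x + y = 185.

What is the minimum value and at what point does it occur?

Substitute y = 185 - x into f(x,y) = x^2 + y^2:
g(x) = x^2 + (185 - x)^2 = 2x^2 - 370x + 34225
g'(x) = 4x - 370 = 0  =>  x = 185/2
y = 185 - 185/2 = 185/2
Minimum value = (185/2)^2 + (185/2)^2 = 34225/2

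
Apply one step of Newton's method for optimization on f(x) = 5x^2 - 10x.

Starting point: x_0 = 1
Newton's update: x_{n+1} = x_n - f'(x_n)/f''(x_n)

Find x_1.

f(x) = 5x^2 - 10x
f'(x) = 10x + (-10), f''(x) = 10
Newton step: x_1 = x_0 - f'(x_0)/f''(x_0)
f'(1) = 0
x_1 = 1 - 0/10 = 1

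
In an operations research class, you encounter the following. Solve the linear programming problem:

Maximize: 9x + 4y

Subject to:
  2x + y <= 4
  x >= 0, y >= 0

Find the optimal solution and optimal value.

The feasible region has vertices at [(0, 0), (2, 0), (0, 4)].
Checking objective 9x + 4y at each vertex:
  (0, 0): 9*0 + 4*0 = 0
  (2, 0): 9*2 + 4*0 = 18
  (0, 4): 9*0 + 4*4 = 16
Maximum is 18 at (2, 0).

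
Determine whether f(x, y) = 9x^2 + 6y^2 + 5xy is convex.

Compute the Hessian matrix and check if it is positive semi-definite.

f(x,y) = 9x^2 + 6y^2 + 5xy
Hessian H = [[18, 5], [5, 12]]
trace(H) = 30, det(H) = 191
Eigenvalues: (30 +/- sqrt(136)) / 2 = 20.83, 9.169
Since both eigenvalues > 0, f is convex.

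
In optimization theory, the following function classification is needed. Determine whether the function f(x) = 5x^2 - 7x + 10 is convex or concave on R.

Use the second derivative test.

f(x) = 5x^2 - 7x + 10
f'(x) = 10x - 7
f''(x) = 10
Since f''(x) = 10 > 0 for all x, f is convex on R.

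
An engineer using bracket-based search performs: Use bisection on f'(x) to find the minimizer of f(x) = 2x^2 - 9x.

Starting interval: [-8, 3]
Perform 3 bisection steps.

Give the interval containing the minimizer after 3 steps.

Finding critical point of f(x) = 2x^2 - 9x using bisection on f'(x) = 4x + -9.
f'(x) = 0 when x = 9/4.
Starting interval: [-8, 3]
Step 1: mid = -5/2, f'(mid) = -19, new interval = [-5/2, 3]
Step 2: mid = 1/4, f'(mid) = -8, new interval = [1/4, 3]
Step 3: mid = 13/8, f'(mid) = -5/2, new interval = [13/8, 3]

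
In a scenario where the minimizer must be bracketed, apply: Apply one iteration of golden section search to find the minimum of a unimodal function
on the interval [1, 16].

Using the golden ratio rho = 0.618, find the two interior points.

Golden section search on [1, 16].
Golden ratio rho = 0.618 (approx).
Interior points:
  x_1 = 1 + (1-0.618)*15 = 6.7300
  x_2 = 1 + 0.618*15 = 10.2700
Compare f(x_1) and f(x_2) to determine which subinterval to keep.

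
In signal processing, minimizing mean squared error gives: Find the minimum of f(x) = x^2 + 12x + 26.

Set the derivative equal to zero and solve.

f(x) = x^2 + 12x + 26
f'(x) = 2x + (12) = 0
x = -12/2 = -6
f(-6) = -10
Since f''(x) = 2 > 0, this is a minimum.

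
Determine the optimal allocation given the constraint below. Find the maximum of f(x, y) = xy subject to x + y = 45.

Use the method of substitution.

Substitute y = 45 - x into f(x,y) = xy:
g(x) = x(45 - x) = 45x - x^2
g'(x) = 45 - 2x = 0  =>  x = 45/2
y = 45 - 45/2 = 45/2
Maximum value = (45/2) * (45/2) = 2025/4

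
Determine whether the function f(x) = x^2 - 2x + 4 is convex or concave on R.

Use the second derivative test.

f(x) = x^2 - 2x + 4
f'(x) = 2x - 2
f''(x) = 2
Since f''(x) = 2 > 0 for all x, f is convex on R.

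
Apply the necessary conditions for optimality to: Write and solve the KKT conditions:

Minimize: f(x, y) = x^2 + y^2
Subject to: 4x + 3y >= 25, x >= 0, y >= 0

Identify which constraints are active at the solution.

KKT conditions for min x^2 + y^2 s.t. 4x + 3y >= 25, x >= 0, y >= 0:
Stationarity: 2x = mu*4 + mu_x, 2y = mu*3 + mu_y, with mu, mu_x, mu_y >= 0
Complementary slackness: mu*(4x + 3y - 25) = 0, mu_x*x = 0, mu_y*y = 0
(0, 0) is infeasible (4*0 + 3*0 < 25), so if mu = 0 stationarity would force x = mu_x/2 >= 0, y = mu_y/2 >= 0 with mu_x*x = mu_y*y = 0, i.e. x = y = 0: contradiction. Hence mu > 0 and 4x + 3y = 25 is active.
Try x > 0, y > 0 (so mu_x = mu_y = 0): x = 4*mu/2, y = 3*mu/2
Substitute: 4*(4*mu/2) + 3*(3*mu/2) = 25
  mu*25/2 = 25 => mu = 2
x* = 4 > 0, y* = 3 > 0, consistent with mu_x = mu_y = 0.
f is convex and the constraints are linear, so this KKT point is the global minimum.
f* = 25
Active constraints: 4x + 3y >= 25 (holds with equality, mu = 2 > 0); x >= 0 and y >= 0 are inactive (mu_x = mu_y = 0).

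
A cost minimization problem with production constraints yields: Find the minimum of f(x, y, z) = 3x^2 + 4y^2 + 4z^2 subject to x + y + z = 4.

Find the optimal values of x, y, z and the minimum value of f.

Using Lagrange multipliers on f = 3x^2 + 4y^2 + 4z^2 with constraint x + y + z = 4:
Conditions: 2*3*x = lambda, 2*4*y = lambda, 2*4*z = lambda
So x = lambda/6, y = lambda/8, z = lambda/8
Substituting into constraint: lambda * (5/12) = 4
lambda = 48/5
x = 8/5, y = 6/5, z = 6/5
Minimum value = 96/5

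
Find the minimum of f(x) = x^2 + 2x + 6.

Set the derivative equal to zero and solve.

f(x) = x^2 + 2x + 6
f'(x) = 2x + (2) = 0
x = -2/2 = -1
f(-1) = 5
Since f''(x) = 2 > 0, this is a minimum.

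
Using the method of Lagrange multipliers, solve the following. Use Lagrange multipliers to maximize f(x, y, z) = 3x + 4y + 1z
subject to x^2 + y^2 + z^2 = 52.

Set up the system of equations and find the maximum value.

Lagrange conditions: 3 = 2*lambda*x, 4 = 2*lambda*y, 1 = 2*lambda*z
So x:3 = y:4 = z:1, i.e. x = 3t, y = 4t, z = 1t
Constraint: t^2*(3^2 + 4^2 + 1^2) = 52
  t^2 * 26 = 52  =>  t = sqrt(2)
Maximum = 3*3t + 4*4t + 1*1t = 26*sqrt(2) = sqrt(1352)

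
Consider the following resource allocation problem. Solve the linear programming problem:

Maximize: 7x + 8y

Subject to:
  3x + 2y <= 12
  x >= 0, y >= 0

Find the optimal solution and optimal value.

The feasible region has vertices at [(0, 0), (4, 0), (0, 6)].
Checking objective 7x + 8y at each vertex:
  (0, 0): 7*0 + 8*0 = 0
  (4, 0): 7*4 + 8*0 = 28
  (0, 6): 7*0 + 8*6 = 48
Maximum is 48 at (0, 6).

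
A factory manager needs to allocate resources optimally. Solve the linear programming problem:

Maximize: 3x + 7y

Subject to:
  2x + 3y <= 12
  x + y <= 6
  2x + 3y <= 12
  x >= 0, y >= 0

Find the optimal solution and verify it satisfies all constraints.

Feasible vertices: (0, 0), (0, 4), (6, 0)
Objective 3x + 7y at each vertex:
  (0, 0): 0
  (0, 4): 28
  (6, 0): 18
Maximum is 28 at (0, 4).
Verify constraints at (x, y) = (0, 4):
  2*0 + 3*4 = 12 <= 12 (active)
  1*0 + 1*4 = 4 <= 6
  2*0 + 3*4 = 12 <= 12 (active)
  x = 0 >= 0, y = 4 >= 0. All constraints satisfied.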